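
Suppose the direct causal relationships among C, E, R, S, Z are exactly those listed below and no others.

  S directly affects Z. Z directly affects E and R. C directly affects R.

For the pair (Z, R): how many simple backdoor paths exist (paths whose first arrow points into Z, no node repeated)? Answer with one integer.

A backdoor path from Z to R is any simple undirected path whose first edge points into Z (i.e. leaves Z via a parent).
Parents of Z: {S}.
No simple path from any parent of Z reaches R without revisiting Z, so there are no backdoor paths.

0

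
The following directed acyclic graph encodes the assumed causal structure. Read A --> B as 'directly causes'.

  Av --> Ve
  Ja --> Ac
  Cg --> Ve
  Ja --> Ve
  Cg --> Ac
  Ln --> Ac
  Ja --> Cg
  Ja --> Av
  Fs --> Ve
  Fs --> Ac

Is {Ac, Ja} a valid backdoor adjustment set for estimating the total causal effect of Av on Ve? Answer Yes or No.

Yes

Backdoor paths from Av to Ve (paths whose first edge points into Av):
  P1: Av <- Ja -> Cg -> Ve
  P2: Av <- Ja -> Cg -> Ac <- Fs -> Ve
  P3: Av <- Ja -> Ve
  P4: Av <- Ja -> Ac <- Cg -> Ve
  P5: Av <- Ja -> Ac <- Fs -> Ve
Condition 1 (no descendant of Av in the set): holds — descendants of Av are {Ve}; none are in {Ac, Ja}.
Condition 2 (every backdoor path blocked by {Ac, Ja}):
  P1: blocked at fork node Ja ∈ conditioning set.
  P2: blocked at fork node Ja ∈ conditioning set.
  P3: blocked at fork node Ja ∈ conditioning set.
  P4: blocked at fork node Ja ∈ conditioning set.
  P5: blocked at fork node Ja ∈ conditioning set.
{Ac, Ja} satisfies the backdoor criterion.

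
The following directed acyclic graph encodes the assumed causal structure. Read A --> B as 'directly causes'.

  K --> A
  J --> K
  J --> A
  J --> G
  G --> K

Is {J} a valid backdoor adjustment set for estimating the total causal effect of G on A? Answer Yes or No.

Yes

Backdoor paths from G to A (paths whose first edge points into G):
  P1: G <- J -> K -> A
  P2: G <- J -> A
Condition 1 (no descendant of G in the set): holds — descendants of G are {A, K}; none are in {J}.
Condition 2 (every backdoor path blocked by {J}):
  P1: blocked at fork node J ∈ conditioning set.
  P2: blocked at fork node J ∈ conditioning set.
{J} satisfies the backdoor criterion.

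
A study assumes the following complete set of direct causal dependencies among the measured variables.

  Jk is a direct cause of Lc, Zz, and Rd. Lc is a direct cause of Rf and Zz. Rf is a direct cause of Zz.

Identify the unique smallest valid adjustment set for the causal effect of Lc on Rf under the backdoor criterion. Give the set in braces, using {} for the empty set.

{}

Variables eligible for adjustment (non-descendants of Lc, excluding Lc and Rf): {Jk, Rd}.
Backdoor paths from Lc to Rf:
  P1: Lc <- Jk -> Zz <- Rf
Each backdoor path contains an unconditioned collider, so every path is already blocked with the empty conditioning set:
  P1: blocked at collider Zz (neither it nor any descendant is in the conditioning set).
The empty set is therefore the unique smallest valid set.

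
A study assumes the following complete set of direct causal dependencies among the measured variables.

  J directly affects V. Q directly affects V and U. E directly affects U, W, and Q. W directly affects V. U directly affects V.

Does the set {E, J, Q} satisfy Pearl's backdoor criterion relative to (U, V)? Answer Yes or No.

Backdoor paths from U to V (paths whose first edge points into U):
  P1: U <- E -> Q -> V
  P2: U <- E -> W -> V
  P3: U <- Q <- E -> W -> V
  P4: U <- Q -> V
Condition 1 (no descendant of U in the set): holds — descendants of U are {V}; none are in {E, J, Q}.
Condition 2 (every backdoor path blocked by {E, J, Q}):
  P1: blocked at fork node E ∈ conditioning set.
  P2: blocked at fork node E ∈ conditioning set.
  P3: blocked at chain node Q ∈ conditioning set.
  P4: blocked at fork node Q ∈ conditioning set.
{E, J, Q} satisfies the backdoor criterion.

Yes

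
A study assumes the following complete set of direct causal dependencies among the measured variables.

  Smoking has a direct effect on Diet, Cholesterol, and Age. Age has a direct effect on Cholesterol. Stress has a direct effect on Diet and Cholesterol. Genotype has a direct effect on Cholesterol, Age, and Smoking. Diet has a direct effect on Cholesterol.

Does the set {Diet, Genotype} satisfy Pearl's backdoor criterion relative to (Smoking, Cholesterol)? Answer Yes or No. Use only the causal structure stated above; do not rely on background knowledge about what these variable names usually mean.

No

Backdoor paths from Smoking to Cholesterol (paths whose first edge points into Smoking):
  P1: Smoking <- Genotype -> Age -> Cholesterol
  P2: Smoking <- Genotype -> Cholesterol
Condition 1 (no descendant of Smoking in the set): FAILS — Diet is a descendant of Smoking.
Condition 2 (every backdoor path blocked by {Diet, Genotype}):
  P1: blocked at fork node Genotype ∈ conditioning set.
  P2: blocked at fork node Genotype ∈ conditioning set.
{Diet, Genotype} does not satisfy the backdoor criterion.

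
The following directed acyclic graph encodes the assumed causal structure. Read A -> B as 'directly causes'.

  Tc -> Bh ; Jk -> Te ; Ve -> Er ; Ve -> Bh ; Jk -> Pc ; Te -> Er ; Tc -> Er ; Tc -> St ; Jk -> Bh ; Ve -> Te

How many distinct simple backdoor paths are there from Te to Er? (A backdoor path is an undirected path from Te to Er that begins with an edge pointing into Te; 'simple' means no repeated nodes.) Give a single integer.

4

A backdoor path from Te to Er is any simple undirected path whose first edge points into Te (i.e. leaves Te via a parent).
Parents of Te: {Jk, Ve}.
Enumerating:
  P1: Te <- Ve -> Bh <- Tc -> Er
  P2: Te <- Ve -> Er
  P3: Te <- Jk -> Bh <- Tc -> Er
  P4: Te <- Jk -> Bh <- Ve -> Er
That exhausts the simple backdoor paths. Count: 4.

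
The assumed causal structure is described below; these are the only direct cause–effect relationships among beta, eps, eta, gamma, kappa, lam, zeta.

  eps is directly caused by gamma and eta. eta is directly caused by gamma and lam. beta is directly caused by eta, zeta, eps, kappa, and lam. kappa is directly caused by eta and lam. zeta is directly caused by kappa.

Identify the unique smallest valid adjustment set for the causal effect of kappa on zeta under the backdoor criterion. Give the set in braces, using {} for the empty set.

{}

Variables eligible for adjustment (non-descendants of kappa, excluding kappa and zeta): {eps, eta, gamma, lam}.
Backdoor paths from kappa to zeta:
  P1: kappa <- lam -> eta <- gamma -> eps -> beta <- zeta
  P2: kappa <- lam -> eta -> eps -> beta <- zeta
  P3: kappa <- lam -> eta -> beta <- zeta
  P4: kappa <- lam -> beta <- zeta
  P5: kappa <- eta <- lam -> beta <- zeta
  P6: kappa <- eta <- gamma -> eps -> beta <- zeta
  P7: kappa <- eta -> eps -> beta <- zeta
  P8: kappa <- eta -> beta <- zeta
Each backdoor path contains an unconditioned collider, so every path is already blocked with the empty conditioning set:
  P1: blocked at collider eta (neither it nor any descendant is in the conditioning set).
  P2: blocked at collider beta (neither it nor any descendant is in the conditioning set).
  P3: blocked at collider beta (neither it nor any descendant is in the conditioning set).
  P4: blocked at collider beta (neither it nor any descendant is in the conditioning set).
  P5: blocked at collider beta (neither it nor any descendant is in the conditioning set).
  P6: blocked at collider beta (neither it nor any descendant is in the conditioning set).
  P7: blocked at collider beta (neither it nor any descendant is in the conditioning set).
  P8: blocked at collider beta (neither it nor any descendant is in the conditioning set).
The empty set is therefore the unique smallest valid set.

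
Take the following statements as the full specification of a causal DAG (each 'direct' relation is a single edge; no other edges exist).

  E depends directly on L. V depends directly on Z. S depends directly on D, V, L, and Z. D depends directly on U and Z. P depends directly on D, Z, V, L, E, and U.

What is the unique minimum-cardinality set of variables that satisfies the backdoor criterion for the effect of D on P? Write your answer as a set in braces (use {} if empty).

{U, Z}

Variables eligible for adjustment (non-descendants of D, excluding D and P): {E, L, U, V, Z}.
Backdoor paths from D to P:
  P1: D <- Z -> V -> P
  P2: D <- Z -> V -> S <- L -> E -> P
  P3: D <- Z -> V -> S <- L -> P
  P4: D <- Z -> P
  P5: D <- Z -> S <- V -> P
  P6: D <- Z -> S <- L -> E -> P
  P7: D <- Z -> S <- L -> P
  P8: D <- U -> P
The empty set is not sufficient: P1 (D <- Z -> V -> P) has no collider blocking it and no conditioned non-collider, so it is open.
Try {U, Z}:
  P1: blocked at fork node Z ∈ conditioning set.
  P2: blocked at fork node Z ∈ conditioning set.
  P3: blocked at fork node Z ∈ conditioning set.
  P4: blocked at fork node Z ∈ conditioning set.
  P5: blocked at fork node Z ∈ conditioning set.
  P6: blocked at fork node Z ∈ conditioning set.
  P7: blocked at fork node Z ∈ conditioning set.
  P8: blocked at fork node U ∈ conditioning set.
{U, Z} contains no descendant of D and blocks every backdoor path.
Every element of {U, Z} is needed (dropping U leaves P8 open; dropping Z leaves P1 open), so no proper subset is valid.
Among all size-2 subsets of the eligible variables, only {U, Z} blocks every backdoor path, so it is the unique smallest valid adjustment set.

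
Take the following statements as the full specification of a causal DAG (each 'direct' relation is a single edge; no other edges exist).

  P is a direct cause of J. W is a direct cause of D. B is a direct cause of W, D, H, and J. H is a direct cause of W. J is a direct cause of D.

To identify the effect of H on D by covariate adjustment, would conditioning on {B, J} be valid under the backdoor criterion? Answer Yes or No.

Yes

Backdoor paths from H to D (paths whose first edge points into H):
  P1: H <- B -> W -> D
  P2: H <- B -> J -> D
  P3: H <- B -> D
Condition 1 (no descendant of H in the set): holds — descendants of H are {D, W}; none are in {B, J}.
Condition 2 (every backdoor path blocked by {B, J}):
  P1: blocked at fork node B ∈ conditioning set.
  P2: blocked at fork node B ∈ conditioning set.
  P3: blocked at fork node B ∈ conditioning set.
{B, J} satisfies the backdoor criterion.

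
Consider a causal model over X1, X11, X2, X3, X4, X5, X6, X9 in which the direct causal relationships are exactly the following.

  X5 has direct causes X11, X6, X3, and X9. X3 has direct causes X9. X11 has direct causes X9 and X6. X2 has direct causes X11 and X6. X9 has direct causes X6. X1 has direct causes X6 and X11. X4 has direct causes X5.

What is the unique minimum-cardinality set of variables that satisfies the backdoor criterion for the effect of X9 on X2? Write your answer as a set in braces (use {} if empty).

Variables eligible for adjustment (non-descendants of X9, excluding X9 and X2): {X6}.
Backdoor paths from X9 to X2:
  P1: X9 <- X6 -> X11 -> X2
  P2: X9 <- X6 -> X5 <- X11 -> X2
  P3: X9 <- X6 -> X2
  P4: X9 <- X6 -> X1 <- X11 -> X2
The empty set is not sufficient: P1 (X9 <- X6 -> X11 -> X2) has no collider blocking it and no conditioned non-collider, so it is open.
Try {X6}:
  P1: blocked at fork node X6 ∈ conditioning set.
  P2: blocked at fork node X6 ∈ conditioning set.
  P3: blocked at fork node X6 ∈ conditioning set.
  P4: blocked at fork node X6 ∈ conditioning set.
{X6} contains no descendant of X9 and blocks every backdoor path.
{X6} is the unique smallest valid adjustment set.

{X6}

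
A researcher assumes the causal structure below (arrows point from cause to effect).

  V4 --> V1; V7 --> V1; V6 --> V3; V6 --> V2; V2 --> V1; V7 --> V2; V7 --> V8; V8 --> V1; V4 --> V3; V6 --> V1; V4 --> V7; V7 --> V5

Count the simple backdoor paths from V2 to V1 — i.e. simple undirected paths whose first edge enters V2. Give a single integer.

8

A backdoor path from V2 to V1 is any simple undirected path whose first edge points into V2 (i.e. leaves V2 via a parent).
Parents of V2: {V6, V7}.
Enumerating:
  P1: V2 <- V7 <- V4 -> V3 <- V6 -> V1
  P2: V2 <- V7 <- V4 -> V1
  P3: V2 <- V7 -> V8 -> V1
  P4: V2 <- V7 -> V1
  P5: V2 <- V6 -> V3 <- V4 -> V7 -> V8 -> V1
  P6: V2 <- V6 -> V3 <- V4 -> V7 -> V1
  P7: V2 <- V6 -> V3 <- V4 -> V1
  P8: V2 <- V6 -> V1
That exhausts the simple backdoor paths. Count: 8.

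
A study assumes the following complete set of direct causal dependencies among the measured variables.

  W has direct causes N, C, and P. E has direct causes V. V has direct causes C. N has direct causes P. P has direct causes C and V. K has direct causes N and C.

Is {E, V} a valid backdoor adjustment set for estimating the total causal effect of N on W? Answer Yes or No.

Backdoor paths from N to W (paths whose first edge points into N):
  P1: N <- P <- C -> W
  P2: N <- P <- V <- C -> W
  P3: N <- P -> W
Condition 1 (no descendant of N in the set): holds — descendants of N are {K, W}; none are in {E, V}.
Condition 2 (every backdoor path blocked by {E, V}):
  P1: open — no interior node is in the conditioning set.
  P2: blocked at chain node V ∈ conditioning set.
  P3: open — no interior node is in the conditioning set.
{E, V} does not satisfy the backdoor criterion.

No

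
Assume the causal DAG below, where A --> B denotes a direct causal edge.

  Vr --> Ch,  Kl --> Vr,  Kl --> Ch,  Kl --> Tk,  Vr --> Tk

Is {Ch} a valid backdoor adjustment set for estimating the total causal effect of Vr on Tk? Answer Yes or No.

Backdoor paths from Vr to Tk (paths whose first edge points into Vr):
  P1: Vr <- Kl -> Tk
Condition 1 (no descendant of Vr in the set): FAILS — Ch is a descendant of Vr.
Condition 2 (every backdoor path blocked by {Ch}):
  P1: open — no interior node is in the conditioning set.
{Ch} does not satisfy the backdoor criterion.

No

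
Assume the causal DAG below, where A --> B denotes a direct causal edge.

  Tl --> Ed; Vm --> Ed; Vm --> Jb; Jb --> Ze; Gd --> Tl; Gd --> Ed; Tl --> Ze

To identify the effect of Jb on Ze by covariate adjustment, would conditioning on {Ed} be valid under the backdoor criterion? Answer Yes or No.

Backdoor paths from Jb to Ze (paths whose first edge points into Jb):
  P1: Jb <- Vm -> Ed <- Gd -> Tl -> Ze
  P2: Jb <- Vm -> Ed <- Tl -> Ze
Condition 1 (no descendant of Jb in the set): holds — descendants of Jb are {Ze}; none are in {Ed}.
Condition 2 (every backdoor path blocked by {Ed}):
  P1: open — collider(s) Ed are conditioned on (or have a conditioned descendant) and no non-collider on the path is in the set.
  P2: open — collider(s) Ed are conditioned on (or have a conditioned descendant) and no non-collider on the path is in the set.
{Ed} does not satisfy the backdoor criterion.

No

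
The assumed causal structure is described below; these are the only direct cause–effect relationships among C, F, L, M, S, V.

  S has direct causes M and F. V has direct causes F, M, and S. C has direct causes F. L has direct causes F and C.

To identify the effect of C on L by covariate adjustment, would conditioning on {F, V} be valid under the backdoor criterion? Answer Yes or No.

Yes

Backdoor paths from C to L (paths whose first edge points into C):
  P1: C <- F -> L
Condition 1 (no descendant of C in the set): holds — descendants of C are {L}; none are in {F, V}.
Condition 2 (every backdoor path blocked by {F, V}):
  P1: blocked at fork node F ∈ conditioning set.
{F, V} satisfies the backdoor criterion.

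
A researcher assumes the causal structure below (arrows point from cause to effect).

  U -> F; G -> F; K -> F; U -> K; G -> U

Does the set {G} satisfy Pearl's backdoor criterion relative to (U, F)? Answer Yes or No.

Backdoor paths from U to F (paths whose first edge points into U):
  P1: U <- G -> F
Condition 1 (no descendant of U in the set): holds — descendants of U are {F, K}; none are in {G}.
Condition 2 (every backdoor path blocked by {G}):
  P1: blocked at fork node G ∈ conditioning set.
{G} satisfies the backdoor criterion.

Yes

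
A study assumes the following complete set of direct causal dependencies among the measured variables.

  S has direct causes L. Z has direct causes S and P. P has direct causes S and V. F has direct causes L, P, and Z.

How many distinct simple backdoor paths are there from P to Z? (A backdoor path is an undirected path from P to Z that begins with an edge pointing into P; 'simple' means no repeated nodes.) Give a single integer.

2

A backdoor path from P to Z is any simple undirected path whose first edge points into P (i.e. leaves P via a parent).
Parents of P: {S, V}.
Enumerating:
  P1: P <- S <- L -> F <- Z
  P2: P <- S -> Z
That exhausts the simple backdoor paths. Count: 2.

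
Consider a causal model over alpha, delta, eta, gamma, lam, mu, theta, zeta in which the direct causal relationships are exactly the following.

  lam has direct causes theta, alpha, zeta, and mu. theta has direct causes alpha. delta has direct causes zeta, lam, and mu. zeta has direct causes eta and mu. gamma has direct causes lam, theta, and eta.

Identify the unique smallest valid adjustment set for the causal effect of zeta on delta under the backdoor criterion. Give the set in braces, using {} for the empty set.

Variables eligible for adjustment (non-descendants of zeta, excluding zeta and delta): {alpha, eta, mu, theta}.
Backdoor paths from zeta to delta:
  P1: zeta <- eta -> gamma <- theta <- alpha -> lam <- mu -> delta
  P2: zeta <- eta -> gamma <- theta <- alpha -> lam -> delta
  P3: zeta <- eta -> gamma <- theta -> lam <- mu -> delta
  P4: zeta <- eta -> gamma <- theta -> lam -> delta
  P5: zeta <- eta -> gamma <- lam <- mu -> delta
  P6: zeta <- eta -> gamma <- lam -> delta
  P7: zeta <- mu -> lam -> delta
  P8: zeta <- mu -> delta
The empty set is not sufficient: P7 (zeta <- mu -> lam -> delta) has no collider blocking it and no conditioned non-collider, so it is open.
Try {mu}:
  P1: blocked at collider gamma (neither it nor any descendant is in the conditioning set).
  P2: blocked at collider gamma (neither it nor any descendant is in the conditioning set).
  P3: blocked at collider gamma (neither it nor any descendant is in the conditioning set).
  P4: blocked at collider gamma (neither it nor any descendant is in the conditioning set).
  P5: blocked at collider gamma (neither it nor any descendant is in the conditioning set).
  P6: blocked at collider gamma (neither it nor any descendant is in the conditioning set).
  P7: blocked at fork node mu ∈ conditioning set.
  P8: blocked at fork node mu ∈ conditioning set.
{mu} contains no descendant of zeta and blocks every backdoor path.
No other singleton works — e.g. {eta} leaves P7 open — so {mu} is the unique smallest valid adjustment set.

{mu}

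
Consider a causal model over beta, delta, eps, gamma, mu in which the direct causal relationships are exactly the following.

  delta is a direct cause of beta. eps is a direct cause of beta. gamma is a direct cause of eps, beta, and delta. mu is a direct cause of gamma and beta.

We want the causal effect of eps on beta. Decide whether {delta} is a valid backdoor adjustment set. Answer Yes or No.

No

Backdoor paths from eps to beta (paths whose first edge points into eps):
  P1: eps <- gamma <- mu -> beta
  P2: eps <- gamma -> delta -> beta
  P3: eps <- gamma -> beta
Condition 1 (no descendant of eps in the set): holds — descendants of eps are {beta}; none are in {delta}.
Condition 2 (every backdoor path blocked by {delta}):
  P1: open — no interior node is in the conditioning set.
  P2: blocked at chain node delta ∈ conditioning set.
  P3: open — no interior node is in the conditioning set.
{delta} does not satisfy the backdoor criterion.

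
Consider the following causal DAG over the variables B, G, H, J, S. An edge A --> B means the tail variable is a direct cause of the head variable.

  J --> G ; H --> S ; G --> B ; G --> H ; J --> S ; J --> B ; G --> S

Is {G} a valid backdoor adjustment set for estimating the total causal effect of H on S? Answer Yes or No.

Yes

Backdoor paths from H to S (paths whose first edge points into H):
  P1: H <- G <- J -> S
  P2: H <- G -> B <- J -> S
  P3: H <- G -> S
Condition 1 (no descendant of H in the set): holds — descendants of H are {S}; none are in {G}.
Condition 2 (every backdoor path blocked by {G}):
  P1: blocked at chain node G ∈ conditioning set.
  P2: blocked at fork node G ∈ conditioning set.
  P3: blocked at fork node G ∈ conditioning set.
{G} satisfies the backdoor criterion.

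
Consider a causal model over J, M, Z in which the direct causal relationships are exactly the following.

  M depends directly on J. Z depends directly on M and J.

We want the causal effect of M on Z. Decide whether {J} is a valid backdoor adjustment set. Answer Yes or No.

Backdoor paths from M to Z (paths whose first edge points into M):
  P1: M <- J -> Z
Condition 1 (no descendant of M in the set): holds — descendants of M are {Z}; none are in {J}.
Condition 2 (every backdoor path blocked by {J}):
  P1: blocked at fork node J ∈ conditioning set.
{J} satisfies the backdoor criterion.

Yes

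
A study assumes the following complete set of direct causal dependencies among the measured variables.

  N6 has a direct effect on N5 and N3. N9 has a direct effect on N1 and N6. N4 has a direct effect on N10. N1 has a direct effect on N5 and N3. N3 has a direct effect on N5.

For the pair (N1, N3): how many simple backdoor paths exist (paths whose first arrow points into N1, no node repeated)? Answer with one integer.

2

A backdoor path from N1 to N3 is any simple undirected path whose first edge points into N1 (i.e. leaves N1 via a parent).
Parents of N1: {N9}.
Enumerating:
  P1: N1 <- N9 -> N6 -> N3
  P2: N1 <- N9 -> N6 -> N5 <- N3
That exhausts the simple backdoor paths. Count: 2.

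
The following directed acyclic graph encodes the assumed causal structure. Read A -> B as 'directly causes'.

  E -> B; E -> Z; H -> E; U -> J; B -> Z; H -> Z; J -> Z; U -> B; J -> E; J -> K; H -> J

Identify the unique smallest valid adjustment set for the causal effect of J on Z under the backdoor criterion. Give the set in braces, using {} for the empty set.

{H, U}

Variables eligible for adjustment (non-descendants of J, excluding J and Z): {H, U}.
Backdoor paths from J to Z:
  P1: J <- U -> B <- E <- H -> Z
  P2: J <- U -> B <- E -> Z
  P3: J <- U -> B -> Z
  P4: J <- H -> E -> B -> Z
  P5: J <- H -> E -> Z
  P6: J <- H -> Z
The empty set is not sufficient: P3 (J <- U -> B -> Z) has no collider blocking it and no conditioned non-collider, so it is open.
Try {H, U}:
  P1: blocked at fork node U ∈ conditioning set.
  P2: blocked at fork node U ∈ conditioning set.
  P3: blocked at fork node U ∈ conditioning set.
  P4: blocked at fork node H ∈ conditioning set.
  P5: blocked at fork node H ∈ conditioning set.
  P6: blocked at fork node H ∈ conditioning set.
{H, U} contains no descendant of J and blocks every backdoor path.
Every element of {H, U} is needed (dropping H leaves P4 open; dropping U leaves P3 open), so no proper subset is valid.
Among all size-2 subsets of the eligible variables, only {H, U} blocks every backdoor path, so it is the unique smallest valid adjustment set.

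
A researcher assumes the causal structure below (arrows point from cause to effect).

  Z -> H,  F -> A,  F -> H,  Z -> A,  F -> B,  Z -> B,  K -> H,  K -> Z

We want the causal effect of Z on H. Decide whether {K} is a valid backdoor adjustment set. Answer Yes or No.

Yes

Backdoor paths from Z to H (paths whose first edge points into Z):
  P1: Z <- K -> H
Condition 1 (no descendant of Z in the set): holds — descendants of Z are {A, B, H}; none are in {K}.
Condition 2 (every backdoor path blocked by {K}):
  P1: blocked at fork node K ∈ conditioning set.
{K} satisfies the backdoor criterion.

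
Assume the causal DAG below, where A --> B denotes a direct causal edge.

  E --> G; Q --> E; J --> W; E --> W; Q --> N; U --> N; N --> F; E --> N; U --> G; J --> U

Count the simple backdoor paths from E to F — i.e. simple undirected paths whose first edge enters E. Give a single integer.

A backdoor path from E to F is any simple undirected path whose first edge points into E (i.e. leaves E via a parent).
Parents of E: {Q}.
Enumerating:
  P1: E <- Q -> N -> F
That exhausts the simple backdoor paths. Count: 1.

1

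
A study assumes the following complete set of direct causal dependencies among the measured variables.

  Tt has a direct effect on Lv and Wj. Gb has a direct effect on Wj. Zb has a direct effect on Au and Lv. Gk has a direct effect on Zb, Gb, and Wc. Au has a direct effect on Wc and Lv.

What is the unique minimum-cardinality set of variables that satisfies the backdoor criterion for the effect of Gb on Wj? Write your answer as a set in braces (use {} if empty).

{}

Variables eligible for adjustment (non-descendants of Gb, excluding Gb and Wj): {Au, Gk, Lv, Tt, Wc, Zb}.
Backdoor paths from Gb to Wj:
  P1: Gb <- Gk -> Zb -> Au -> Lv <- Tt -> Wj
  P2: Gb <- Gk -> Zb -> Lv <- Tt -> Wj
  P3: Gb <- Gk -> Wc <- Au <- Zb -> Lv <- Tt -> Wj
  P4: Gb <- Gk -> Wc <- Au -> Lv <- Tt -> Wj
Each backdoor path contains an unconditioned collider, so every path is already blocked with the empty conditioning set:
  P1: blocked at collider Lv (neither it nor any descendant is in the conditioning set).
  P2: blocked at collider Lv (neither it nor any descendant is in the conditioning set).
  P3: blocked at collider Wc (neither it nor any descendant is in the conditioning set).
  P4: blocked at collider Wc (neither it nor any descendant is in the conditioning set).
The empty set is therefore the unique smallest valid set.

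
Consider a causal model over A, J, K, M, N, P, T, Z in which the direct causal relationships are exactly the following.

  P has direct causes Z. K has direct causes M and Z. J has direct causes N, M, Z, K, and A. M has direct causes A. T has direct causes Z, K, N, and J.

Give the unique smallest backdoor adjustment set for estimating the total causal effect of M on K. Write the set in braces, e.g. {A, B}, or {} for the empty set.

{}

Variables eligible for adjustment (non-descendants of M, excluding M and K): {A, N, P, Z}.
Backdoor paths from M to K:
  P1: M <- A -> J <- Z -> K
  P2: M <- A -> J <- Z -> T <- K
  P3: M <- A -> J <- N -> T <- Z -> K
  P4: M <- A -> J <- N -> T <- K
  P5: M <- A -> J <- K
  P6: M <- A -> J -> T <- Z -> K
  P7: M <- A -> J -> T <- K
Each backdoor path contains an unconditioned collider, so every path is already blocked with the empty conditioning set:
  P1: blocked at collider J (neither it nor any descendant is in the conditioning set).
  P2: blocked at collider J (neither it nor any descendant is in the conditioning set).
  P3: blocked at collider J (neither it nor any descendant is in the conditioning set).
  P4: blocked at collider J (neither it nor any descendant is in the conditioning set).
  P5: blocked at collider J (neither it nor any descendant is in the conditioning set).
  P6: blocked at collider T (neither it nor any descendant is in the conditioning set).
  P7: blocked at collider T (neither it nor any descendant is in the conditioning set).
The empty set is therefore the unique smallest valid set.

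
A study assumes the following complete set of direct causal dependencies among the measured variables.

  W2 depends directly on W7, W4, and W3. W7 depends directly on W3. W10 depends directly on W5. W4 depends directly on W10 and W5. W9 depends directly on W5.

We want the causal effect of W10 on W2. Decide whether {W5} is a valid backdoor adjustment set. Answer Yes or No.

Backdoor paths from W10 to W2 (paths whose first edge points into W10):
  P1: W10 <- W5 -> W4 -> W2
Condition 1 (no descendant of W10 in the set): holds — descendants of W10 are {W2, W4}; none are in {W5}.
Condition 2 (every backdoor path blocked by {W5}):
  P1: blocked at fork node W5 ∈ conditioning set.
{W5} satisfies the backdoor criterion.

Yes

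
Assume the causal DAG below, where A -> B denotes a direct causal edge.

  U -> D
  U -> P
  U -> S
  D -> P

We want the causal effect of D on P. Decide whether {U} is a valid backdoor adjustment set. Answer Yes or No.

Backdoor paths from D to P (paths whose first edge points into D):
  P1: D <- U -> P
Condition 1 (no descendant of D in the set): holds — descendants of D are {P}; none are in {U}.
Condition 2 (every backdoor path blocked by {U}):
  P1: blocked at fork node U ∈ conditioning set.
{U} satisfies the backdoor criterion.

Yes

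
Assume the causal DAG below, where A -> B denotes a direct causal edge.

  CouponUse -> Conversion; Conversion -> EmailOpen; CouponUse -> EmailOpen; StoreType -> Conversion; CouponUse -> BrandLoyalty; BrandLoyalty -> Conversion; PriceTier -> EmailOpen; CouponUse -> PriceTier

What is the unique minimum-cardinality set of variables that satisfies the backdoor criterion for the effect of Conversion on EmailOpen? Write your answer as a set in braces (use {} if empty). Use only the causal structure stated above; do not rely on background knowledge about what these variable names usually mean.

Variables eligible for adjustment (non-descendants of Conversion, excluding Conversion and EmailOpen): {BrandLoyalty, CouponUse, PriceTier, StoreType}.
Backdoor paths from Conversion to EmailOpen:
  P1: Conversion <- CouponUse -> PriceTier -> EmailOpen
  P2: Conversion <- CouponUse -> EmailOpen
  P3: Conversion <- BrandLoyalty <- CouponUse -> PriceTier -> EmailOpen
  P4: Conversion <- BrandLoyalty <- CouponUse -> EmailOpen
The empty set is not sufficient: P1 (Conversion <- CouponUse -> PriceTier -> EmailOpen) has no collider blocking it and no conditioned non-collider, so it is open.
Try {CouponUse}:
  P1: blocked at fork node CouponUse ∈ conditioning set.
  P2: blocked at fork node CouponUse ∈ conditioning set.
  P3: blocked at fork node CouponUse ∈ conditioning set.
  P4: blocked at fork node CouponUse ∈ conditioning set.
{CouponUse} contains no descendant of Conversion and blocks every backdoor path.
No other singleton works — e.g. {StoreType} leaves P1 open — so {CouponUse} is the unique smallest valid adjustment set.

{CouponUse}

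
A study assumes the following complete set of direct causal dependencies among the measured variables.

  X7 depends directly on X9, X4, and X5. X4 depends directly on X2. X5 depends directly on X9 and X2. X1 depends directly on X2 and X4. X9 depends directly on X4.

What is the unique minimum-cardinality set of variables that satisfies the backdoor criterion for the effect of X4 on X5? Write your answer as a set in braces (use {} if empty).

{X2}

Variables eligible for adjustment (non-descendants of X4, excluding X4 and X5): {X2}.
Backdoor paths from X4 to X5:
  P1: X4 <- X2 -> X5
The empty set is not sufficient: P1 (X4 <- X2 -> X5) has no collider blocking it and no conditioned non-collider, so it is open.
Try {X2}:
  P1: blocked at fork node X2 ∈ conditioning set.
{X2} contains no descendant of X4 and blocks every backdoor path.
{X2} is the unique smallest valid adjustment set.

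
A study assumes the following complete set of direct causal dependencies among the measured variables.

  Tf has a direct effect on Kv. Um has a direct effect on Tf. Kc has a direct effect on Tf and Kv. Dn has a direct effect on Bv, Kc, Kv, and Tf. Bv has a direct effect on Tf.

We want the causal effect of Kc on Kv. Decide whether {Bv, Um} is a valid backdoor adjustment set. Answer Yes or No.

Backdoor paths from Kc to Kv (paths whose first edge points into Kc):
  P1: Kc <- Dn -> Bv -> Tf -> Kv
  P2: Kc <- Dn -> Tf -> Kv
  P3: Kc <- Dn -> Kv
Condition 1 (no descendant of Kc in the set): holds — descendants of Kc are {Kv, Tf}; none are in {Bv, Um}.
Condition 2 (every backdoor path blocked by {Bv, Um}):
  P1: blocked at chain node Bv ∈ conditioning set.
  P2: open — no interior node is in the conditioning set.
  P3: open — no interior node is in the conditioning set.
{Bv, Um} does not satisfy the backdoor criterion.

No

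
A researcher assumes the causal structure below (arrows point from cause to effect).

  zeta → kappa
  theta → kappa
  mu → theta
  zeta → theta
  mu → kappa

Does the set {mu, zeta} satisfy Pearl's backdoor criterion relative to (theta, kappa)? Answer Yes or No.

Yes

Backdoor paths from theta to kappa (paths whose first edge points into theta):
  P1: theta <- zeta -> kappa
  P2: theta <- mu -> kappa
Condition 1 (no descendant of theta in the set): holds — descendants of theta are {kappa}; none are in {mu, zeta}.
Condition 2 (every backdoor path blocked by {mu, zeta}):
  P1: blocked at fork node zeta ∈ conditioning set.
  P2: blocked at fork node mu ∈ conditioning set.
{mu, zeta} satisfies the backdoor criterion.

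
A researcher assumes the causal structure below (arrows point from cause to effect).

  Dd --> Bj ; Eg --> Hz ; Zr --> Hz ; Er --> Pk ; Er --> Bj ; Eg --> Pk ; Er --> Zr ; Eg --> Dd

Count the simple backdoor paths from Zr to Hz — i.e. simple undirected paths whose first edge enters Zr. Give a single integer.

2

A backdoor path from Zr to Hz is any simple undirected path whose first edge points into Zr (i.e. leaves Zr via a parent).
Parents of Zr: {Er}.
Enumerating:
  P1: Zr <- Er -> Bj <- Dd <- Eg -> Hz
  P2: Zr <- Er -> Pk <- Eg -> Hz
That exhausts the simple backdoor paths. Count: 2.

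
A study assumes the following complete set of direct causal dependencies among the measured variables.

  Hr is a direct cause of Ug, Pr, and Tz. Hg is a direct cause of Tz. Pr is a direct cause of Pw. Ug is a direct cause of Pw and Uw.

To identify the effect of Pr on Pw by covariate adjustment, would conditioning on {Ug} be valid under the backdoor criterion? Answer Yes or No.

Yes

Backdoor paths from Pr to Pw (paths whose first edge points into Pr):
  P1: Pr <- Hr -> Ug -> Pw
Condition 1 (no descendant of Pr in the set): holds — descendants of Pr are {Pw}; none are in {Ug}.
Condition 2 (every backdoor path blocked by {Ug}):
  P1: blocked at chain node Ug ∈ conditioning set.
{Ug} satisfies the backdoor criterion.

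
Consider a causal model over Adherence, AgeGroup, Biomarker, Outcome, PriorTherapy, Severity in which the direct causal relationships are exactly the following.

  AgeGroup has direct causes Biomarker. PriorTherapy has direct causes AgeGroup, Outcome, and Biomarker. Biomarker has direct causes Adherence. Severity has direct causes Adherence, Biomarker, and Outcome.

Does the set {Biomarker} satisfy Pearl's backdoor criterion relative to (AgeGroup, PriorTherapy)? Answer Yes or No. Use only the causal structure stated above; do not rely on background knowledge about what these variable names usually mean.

Yes

Backdoor paths from AgeGroup to PriorTherapy (paths whose first edge points into AgeGroup):
  P1: AgeGroup <- Biomarker <- Adherence -> Severity <- Outcome -> PriorTherapy
  P2: AgeGroup <- Biomarker -> PriorTherapy
  P3: AgeGroup <- Biomarker -> Severity <- Outcome -> PriorTherapy
Condition 1 (no descendant of AgeGroup in the set): holds — descendants of AgeGroup are {PriorTherapy}; none are in {Biomarker}.
Condition 2 (every backdoor path blocked by {Biomarker}):
  P1: blocked at chain node Biomarker ∈ conditioning set.
  P2: blocked at fork node Biomarker ∈ conditioning set.
  P3: blocked at fork node Biomarker ∈ conditioning set.
{Biomarker} satisfies the backdoor criterion.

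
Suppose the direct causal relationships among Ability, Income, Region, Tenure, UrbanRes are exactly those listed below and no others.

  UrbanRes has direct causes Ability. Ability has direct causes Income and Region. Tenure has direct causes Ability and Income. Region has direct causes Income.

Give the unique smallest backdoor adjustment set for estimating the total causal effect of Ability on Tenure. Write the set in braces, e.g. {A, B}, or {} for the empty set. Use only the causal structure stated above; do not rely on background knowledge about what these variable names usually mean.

{Income}

Variables eligible for adjustment (non-descendants of Ability, excluding Ability and Tenure): {Income, Region}.
Backdoor paths from Ability to Tenure:
  P1: Ability <- Income -> Tenure
  P2: Ability <- Region <- Income -> Tenure
The empty set is not sufficient: P1 (Ability <- Income -> Tenure) has no collider blocking it and no conditioned non-collider, so it is open.
Try {Income}:
  P1: blocked at fork node Income ∈ conditioning set.
  P2: blocked at fork node Income ∈ conditioning set.
{Income} contains no descendant of Ability and blocks every backdoor path.
No other singleton works — e.g. {Region} leaves P1 open — so {Income} is the unique smallest valid adjustment set.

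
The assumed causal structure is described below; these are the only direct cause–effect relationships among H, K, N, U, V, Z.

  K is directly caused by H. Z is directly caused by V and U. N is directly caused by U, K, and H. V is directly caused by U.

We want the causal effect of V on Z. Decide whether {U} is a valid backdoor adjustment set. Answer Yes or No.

Yes

Backdoor paths from V to Z (paths whose first edge points into V):
  P1: V <- U -> Z
Condition 1 (no descendant of V in the set): holds — descendants of V are {Z}; none are in {U}.
Condition 2 (every backdoor path blocked by {U}):
  P1: blocked at fork node U ∈ conditioning set.
{U} satisfies the backdoor criterion.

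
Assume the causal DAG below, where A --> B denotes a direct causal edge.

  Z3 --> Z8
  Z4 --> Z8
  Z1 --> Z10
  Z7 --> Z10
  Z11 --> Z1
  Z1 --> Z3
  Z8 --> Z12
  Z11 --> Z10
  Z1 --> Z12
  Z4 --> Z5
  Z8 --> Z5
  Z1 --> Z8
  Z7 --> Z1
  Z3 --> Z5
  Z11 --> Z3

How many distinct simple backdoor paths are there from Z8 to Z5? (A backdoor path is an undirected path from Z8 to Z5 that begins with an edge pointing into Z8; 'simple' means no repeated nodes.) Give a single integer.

A backdoor path from Z8 to Z5 is any simple undirected path whose first edge points into Z8 (i.e. leaves Z8 via a parent).
Parents of Z8: {Z1, Z3, Z4}.
Enumerating:
  P1: Z8 <- Z4 -> Z5
  P2: Z8 <- Z1 <- Z11 -> Z3 -> Z5
  P3: Z8 <- Z1 <- Z7 -> Z10 <- Z11 -> Z3 -> Z5
  P4: Z8 <- Z1 -> Z3 -> Z5
  P5: Z8 <- Z1 -> Z10 <- Z11 -> Z3 -> Z5
  P6: Z8 <- Z3 -> Z5
That exhausts the simple backdoor paths. Count: 6.

6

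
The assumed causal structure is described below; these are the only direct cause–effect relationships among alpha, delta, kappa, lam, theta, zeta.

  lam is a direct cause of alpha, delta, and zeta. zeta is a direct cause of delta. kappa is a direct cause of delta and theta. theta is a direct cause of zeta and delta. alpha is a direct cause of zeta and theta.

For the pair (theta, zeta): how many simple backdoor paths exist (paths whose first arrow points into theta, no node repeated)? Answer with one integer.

6

A backdoor path from theta to zeta is any simple undirected path whose first edge points into theta (i.e. leaves theta via a parent).
Parents of theta: {alpha, kappa}.
Enumerating:
  P1: theta <- kappa -> delta <- lam -> alpha -> zeta
  P2: theta <- kappa -> delta <- lam -> zeta
  P3: theta <- kappa -> delta <- zeta
  P4: theta <- alpha <- lam -> zeta
  P5: theta <- alpha <- lam -> delta <- zeta
  P6: theta <- alpha -> zeta
That exhausts the simple backdoor paths. Count: 6.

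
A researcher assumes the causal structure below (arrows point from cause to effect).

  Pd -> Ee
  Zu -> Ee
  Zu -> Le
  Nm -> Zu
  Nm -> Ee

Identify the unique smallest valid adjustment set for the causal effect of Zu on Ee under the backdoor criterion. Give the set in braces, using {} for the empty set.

Variables eligible for adjustment (non-descendants of Zu, excluding Zu and Ee): {Nm, Pd}.
Backdoor paths from Zu to Ee:
  P1: Zu <- Nm -> Ee
The empty set is not sufficient: P1 (Zu <- Nm -> Ee) has no collider blocking it and no conditioned non-collider, so it is open.
Try {Nm}:
  P1: blocked at fork node Nm ∈ conditioning set.
{Nm} contains no descendant of Zu and blocks every backdoor path.
No other singleton works — e.g. {Pd} leaves P1 open — so {Nm} is the unique smallest valid adjustment set.

{Nm}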